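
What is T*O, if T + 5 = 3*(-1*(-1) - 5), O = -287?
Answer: 4879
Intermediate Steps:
T = -17 (T = -5 + 3*(-1*(-1) - 5) = -5 + 3*(1 - 5) = -5 + 3*(-4) = -5 - 12 = -17)
T*O = -17*(-287) = 4879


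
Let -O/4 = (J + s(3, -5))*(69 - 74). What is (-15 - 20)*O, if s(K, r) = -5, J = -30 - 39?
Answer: 51800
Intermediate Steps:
J = -69
O = -1480 (O = -4*(-69 - 5)*(69 - 74) = -(-296)*(-5) = -4*370 = -1480)
(-15 - 20)*O = (-15 - 20)*(-1480) = -35*(-1480) = 51800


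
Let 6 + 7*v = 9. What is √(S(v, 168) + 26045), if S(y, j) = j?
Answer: √26213 ≈ 161.90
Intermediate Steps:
v = 3/7 (v = -6/7 + (⅐)*9 = -6/7 + 9/7 = 3/7 ≈ 0.42857)
√(S(v, 168) + 26045) = √(168 + 26045) = √26213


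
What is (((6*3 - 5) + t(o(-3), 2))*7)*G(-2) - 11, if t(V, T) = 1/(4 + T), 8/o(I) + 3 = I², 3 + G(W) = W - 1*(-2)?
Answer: -575/2 ≈ -287.50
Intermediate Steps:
G(W) = -1 + W (G(W) = -3 + (W - 1*(-2)) = -3 + (W + 2) = -3 + (2 + W) = -1 + W)
o(I) = 8/(-3 + I²)
(((6*3 - 5) + t(o(-3), 2))*7)*G(-2) - 11 = (((6*3 - 5) + 1/(4 + 2))*7)*(-1 - 2) - 11 = (((18 - 5) + 1/6)*7)*(-3) - 11 = ((13 + ⅙)*7)*(-3) - 11 = ((79/6)*7)*(-3) - 11 = (553/6)*(-3) - 11 = -553/2 - 11 = -575/2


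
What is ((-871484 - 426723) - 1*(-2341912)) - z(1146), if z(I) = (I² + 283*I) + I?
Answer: -595075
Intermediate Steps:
z(I) = I² + 284*I
((-871484 - 426723) - 1*(-2341912)) - z(1146) = ((-871484 - 426723) - 1*(-2341912)) - 1146*(284 + 1146) = (-1298207 + 2341912) - 1146*1430 = 1043705 - 1*1638780 = 1043705 - 1638780 = -595075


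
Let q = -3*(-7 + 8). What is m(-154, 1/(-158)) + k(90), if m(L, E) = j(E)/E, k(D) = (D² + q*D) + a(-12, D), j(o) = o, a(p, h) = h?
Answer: 7921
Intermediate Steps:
q = -3 (q = -3*1 = -3)
k(D) = D² - 2*D (k(D) = (D² - 3*D) + D = D² - 2*D)
m(L, E) = 1 (m(L, E) = E/E = 1)
m(-154, 1/(-158)) + k(90) = 1 + 90*(-2 + 90) = 1 + 90*88 = 1 + 7920 = 7921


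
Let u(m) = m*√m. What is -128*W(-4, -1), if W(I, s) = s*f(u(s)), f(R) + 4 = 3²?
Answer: 640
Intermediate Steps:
u(m) = m^(3/2)
f(R) = 5 (f(R) = -4 + 3² = -4 + 9 = 5)
W(I, s) = 5*s (W(I, s) = s*5 = 5*s)
-128*W(-4, -1) = -640*(-1) = -128*(-5) = 640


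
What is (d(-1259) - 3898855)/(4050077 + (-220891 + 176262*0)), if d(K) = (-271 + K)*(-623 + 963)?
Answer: -4419055/3829186 ≈ -1.1540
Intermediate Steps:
d(K) = -92140 + 340*K (d(K) = (-271 + K)*340 = -92140 + 340*K)
(d(-1259) - 3898855)/(4050077 + (-220891 + 176262*0)) = ((-92140 + 340*(-1259)) - 3898855)/(4050077 + (-220891 + 176262*0)) = ((-92140 - 428060) - 3898855)/(4050077 + (-220891 + 0)) = (-520200 - 3898855)/(4050077 - 220891) = -4419055/3829186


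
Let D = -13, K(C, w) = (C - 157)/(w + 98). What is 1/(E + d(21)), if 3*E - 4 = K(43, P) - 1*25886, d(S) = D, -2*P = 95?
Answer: -303/2618249 ≈ -0.00011573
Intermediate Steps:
P = -95/2 (P = -½*95 = -95/2 ≈ -47.500)
K(C, w) = (-157 + C)/(98 + w)
d(S) = -13
E = -2614310/303 (E = 4/3 + ((-157 + 43)/(98 - 95/2) - 1*25886)/3 = 4/3 + (-114/(101/2) - 25886)/3 = 4/3 + ((2/101)*(-114) - 25886)/3 = 4/3 + (-228/101 - 25886)/3 = 4/3 + (⅓)*(-2614714/101) = 4/3 - 2614714/303 = -2614310/303 ≈ -8628.1)
1/(E + d(21)) = 1/(-2614310/303 - 13) = 1/(-2618249/303) = -303/2618249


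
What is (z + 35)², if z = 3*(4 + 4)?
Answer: 3481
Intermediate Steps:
z = 24 (z = 3*8 = 24)
(z + 35)² = (24 + 35)² = 59² = 3481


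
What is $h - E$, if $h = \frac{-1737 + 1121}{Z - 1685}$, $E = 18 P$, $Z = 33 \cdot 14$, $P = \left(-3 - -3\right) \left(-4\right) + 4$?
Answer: $- \frac{87440}{1223} \approx -71.496$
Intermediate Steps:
$P = 4$ ($P = \left(-3 + 3\right) \left(-4\right) + 4 = 0 \left(-4\right) + 4 = 0 + 4 = 4$)
$Z = 462$
$E = 72$ ($E = 18 \cdot 4 = 72$)
$h = \frac{616}{1223}$ ($h = \frac{-1737 + 1121}{462 - 1685} = - \frac{616}{-1223} = \left(-616\right) \left(- \frac{1}{1223}\right) = \frac{616}{1223} \approx 0.50368$)
$h - E = \frac{616}{1223} - 72 = - \frac{87440}{1223}$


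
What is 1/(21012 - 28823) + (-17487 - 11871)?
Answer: -229315339/7811 ≈ -29358.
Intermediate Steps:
1/(21012 - 28823) + (-17487 - 11871) = 1/(-7811) - 29358 = -1/7811 - 29358 = -229315339/7811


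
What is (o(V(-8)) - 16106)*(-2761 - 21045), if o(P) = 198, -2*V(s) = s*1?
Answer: 378705848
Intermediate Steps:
V(s) = -s/2
(o(V(-8)) - 16106)*(-2761 - 21045) = (198 - 16106)*(-2761 - 21045) = -15908*(-23806) = 378705848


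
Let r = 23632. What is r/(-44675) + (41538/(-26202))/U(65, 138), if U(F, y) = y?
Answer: -632652839/1170574350 ≈ -0.54046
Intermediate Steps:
r/(-44675) + (41538/(-26202))/U(65, 138) = 23632/(-44675) + (41538/(-26202))/138 = 23632*(-1/44675) + (41538*(-1/26202))*(1/138) = -23632/44675 - 6923/4367*1/138 = -23632/44675 - 301/26202 = -632652839/1170574350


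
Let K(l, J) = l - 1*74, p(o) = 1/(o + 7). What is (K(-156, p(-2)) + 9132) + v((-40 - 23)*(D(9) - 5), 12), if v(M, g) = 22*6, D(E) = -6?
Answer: 9034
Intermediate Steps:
v(M, g) = 132
p(o) = 1/(7 + o)
K(l, J) = -74 + l (K(l, J) = l - 74 = -74 + l)
(K(-156, p(-2)) + 9132) + v((-40 - 23)*(D(9) - 5), 12) = ((-74 - 156) + 9132) + 132 = (-230 + 9132) + 132 = 8902 + 132 = 9034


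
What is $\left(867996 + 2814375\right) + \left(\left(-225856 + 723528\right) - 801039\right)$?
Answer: $3379004$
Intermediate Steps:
$\left(867996 + 2814375\right) + \left(\left(-225856 + 723528\right) - 801039\right) = 3682371 + \left(497672 - 801039\right) = 3682371 - 303367 = 3379004$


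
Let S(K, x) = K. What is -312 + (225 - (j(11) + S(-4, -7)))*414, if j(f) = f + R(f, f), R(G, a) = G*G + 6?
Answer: 37362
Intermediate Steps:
R(G, a) = 6 + G² (R(G, a) = G² + 6 = 6 + G²)
j(f) = 6 + f + f² (j(f) = f + (6 + f²) = 6 + f + f²)
-312 + (225 - (j(11) + S(-4, -7)))*414 = -312 + (225 - ((6 + 11 + 11²) - 4))*414 = -312 + (225 - ((6 + 11 + 121) - 4))*414 = -312 + (225 - (138 - 4))*414 = -312 + (225 - 1*134)*414 = -312 + (225 - 134)*414 = -312 + 91*414 = -312 + 37674 = 37362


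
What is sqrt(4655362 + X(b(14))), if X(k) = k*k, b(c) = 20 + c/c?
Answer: sqrt(4655803) ≈ 2157.7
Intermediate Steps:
b(c) = 21 (b(c) = 20 + 1 = 21)
X(k) = k**2
sqrt(4655362 + X(b(14))) = sqrt(4655362 + 21**2) = sqrt(4655362 + 441) = sqrt(4655803)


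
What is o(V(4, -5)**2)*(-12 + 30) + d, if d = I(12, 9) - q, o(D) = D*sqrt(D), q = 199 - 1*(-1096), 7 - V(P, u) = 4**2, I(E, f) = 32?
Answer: 11859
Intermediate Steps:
V(P, u) = -9 (V(P, u) = 7 - 1*4**2 = 7 - 1*16 = 7 - 16 = -9)
q = 1295 (q = 199 + 1096 = 1295)
o(D) = D**(3/2)
d = -1263 (d = 32 - 1*1295 = 32 - 1295 = -1263)
o(V(4, -5)**2)*(-12 + 30) + d = ((-9)**2)**(3/2)*(-12 + 30) - 1263 = 81**(3/2)*18 - 1263 = 729*18 - 1263 = 13122 - 1263 = 11859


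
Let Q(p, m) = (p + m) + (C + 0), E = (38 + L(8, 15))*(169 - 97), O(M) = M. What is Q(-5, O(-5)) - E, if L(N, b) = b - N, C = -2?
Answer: -3252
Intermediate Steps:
E = 3240 (E = (38 + (15 - 1*8))*(169 - 97) = (38 + (15 - 8))*72 = (38 + 7)*72 = 45*72 = 3240)
Q(p, m) = -2 + m + p (Q(p, m) = (p + m) + (-2 + 0) = (m + p) - 2 = -2 + m + p)
Q(-5, O(-5)) - E = (-2 - 5 - 5) - 1*3240 = -12 - 3240 = -3252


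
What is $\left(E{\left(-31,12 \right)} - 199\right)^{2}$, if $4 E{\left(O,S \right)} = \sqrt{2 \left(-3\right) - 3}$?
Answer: $\frac{633607}{16} - \frac{597 i}{2} \approx 39600.0 - 298.5 i$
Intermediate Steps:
$E{\left(O,S \right)} = \frac{3 i}{4}$ ($E{\left(O,S \right)} = \frac{\sqrt{2 \left(-3\right) - 3}}{4} = \frac{\sqrt{-6 - 3}}{4} = \frac{\sqrt{-9}}{4} = \frac{3 i}{4}$)
$\left(E{\left(-31,12 \right)} - 199\right)^{2} = \left(\frac{3 i}{4} - 199\right)^{2} = \left(-199 + \frac{3 i}{4}\right)^{2}$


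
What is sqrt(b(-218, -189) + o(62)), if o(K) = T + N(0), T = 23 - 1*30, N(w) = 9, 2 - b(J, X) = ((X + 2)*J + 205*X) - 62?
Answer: I*sqrt(1955) ≈ 44.215*I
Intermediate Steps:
b(J, X) = 64 - 205*X - J*(2 + X) (b(J, X) = 2 - (((X + 2)*J + 205*X) - 62) = 2 - (((2 + X)*J + 205*X) - 62) = 2 - ((J*(2 + X) + 205*X) - 62) = 2 - ((205*X + J*(2 + X)) - 62) = 2 - (-62 + 205*X + J*(2 + X)) = 2 + (62 - 205*X - J*(2 + X)) = 64 - 205*X - J*(2 + X))
T = -7 (T = 23 - 30 = -7)
o(K) = 2 (o(K) = -7 + 9 = 2)
sqrt(b(-218, -189) + o(62)) = sqrt((64 - 205*(-189) - 2*(-218) - 1*(-218)*(-189)) + 2) = sqrt((64 + 38745 + 436 - 41202) + 2) = sqrt(-1957 + 2) = sqrt(-1955) = I*sqrt(1955)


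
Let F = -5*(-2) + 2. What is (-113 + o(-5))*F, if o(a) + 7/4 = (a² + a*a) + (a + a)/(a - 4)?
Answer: -2291/3 ≈ -763.67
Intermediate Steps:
o(a) = -7/4 + 2*a² + 2*a/(-4 + a) (o(a) = -7/4 + ((a² + a*a) + (a + a)/(a - 4)) = -7/4 + ((a² + a²) + (2*a)/(-4 + a)) = -7/4 + (2*a² + 2*a/(-4 + a)) = -7/4 + 2*a² + 2*a/(-4 + a))
F = 12 (F = 10 + 2 = 12)
(-113 + o(-5))*F = (-113 + (28 - 5 - 32*(-5)² + 8*(-5)³)/(4*(-4 - 5)))*12 = (-113 + (¼)*(28 - 5 - 32*25 + 8*(-125))/(-9))*12 = (-113 + (¼)*(-⅑)*(28 - 5 - 800 - 1000))*12 = (-113 + (¼)*(-⅑)*(-1777))*12 = (-113 + 1777/36)*12 = -2291/36*12 = -2291/3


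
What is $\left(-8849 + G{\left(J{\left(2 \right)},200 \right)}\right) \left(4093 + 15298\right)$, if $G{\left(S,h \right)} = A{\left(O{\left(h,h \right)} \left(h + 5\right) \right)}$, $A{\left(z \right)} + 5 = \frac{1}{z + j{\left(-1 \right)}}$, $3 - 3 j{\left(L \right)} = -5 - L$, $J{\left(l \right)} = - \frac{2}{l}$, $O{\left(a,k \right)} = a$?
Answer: $- \frac{21118815179225}{123007} \approx -1.7169 \cdot 10^{8}$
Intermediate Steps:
$j{\left(L \right)} = \frac{8}{3} + \frac{L}{3}$ ($j{\left(L \right)} = 1 - \frac{-5 - L}{3} = 1 + \left(\frac{5}{3} + \frac{L}{3}\right) = \frac{8}{3} + \frac{L}{3}$)
$A{\left(z \right)} = -5 + \frac{1}{\frac{7}{3} + z}$ ($A{\left(z \right)} = -5 + \frac{1}{z + \left(\frac{8}{3} + \frac{1}{3} \left(-1\right)\right)} = -5 + \frac{1}{z + \left(\frac{8}{3} - \frac{1}{3}\right)} = -5 + \frac{1}{z + \frac{7}{3}} = -5 + \frac{1}{\frac{7}{3} + z}$)
$G{\left(S,h \right)} = \frac{-32 - 15 h \left(5 + h\right)}{7 + 3 h \left(5 + h\right)}$ ($G{\left(S,h \right)} = \frac{-32 - 15 h \left(h + 5\right)}{7 + 3 h \left(h + 5\right)} = \frac{-32 - 15 h \left(5 + h\right)}{7 + 3 h \left(5 + h\right)}$)
$\left(-8849 + G{\left(J{\left(2 \right)},200 \right)}\right) \left(4093 + 15298\right) = \left(-8849 + \frac{-32 - 3000 \left(5 + 200\right)}{7 + 3 \cdot 200 \left(5 + 200\right)}\right) \left(4093 + 15298\right) = \left(-8849 + \frac{-32 - 3000 \cdot 205}{7 + 3 \cdot 200 \cdot 205}\right) 19391 = \left(-8849 + \frac{-32 - 615000}{7 + 123000}\right) 19391 = \left(-8849 + \frac{1}{123007} \left(-615032\right)\right) 19391 = \left(-8849 - \frac{615032}{123007}\right) 19391 = \left(- \frac{1089103975}{123007}\right) 19391 = - \frac{21118815179225}{123007}$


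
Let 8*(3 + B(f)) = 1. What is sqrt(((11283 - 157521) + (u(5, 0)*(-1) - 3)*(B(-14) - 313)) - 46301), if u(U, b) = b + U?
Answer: 2*I*sqrt(47503) ≈ 435.9*I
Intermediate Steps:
B(f) = -23/8 (B(f) = -3 + (1/8)*1 = -3 + 1/8 = -23/8)
u(U, b) = U + b
sqrt(((11283 - 157521) + (u(5, 0)*(-1) - 3)*(B(-14) - 313)) - 46301) = sqrt(((11283 - 157521) + ((5 + 0)*(-1) - 3)*(-23/8 - 313)) - 46301) = sqrt((-146238 + (5*(-1) - 3)*(-2527/8)) - 46301) = sqrt((-146238 + (-5 - 3)*(-2527/8)) - 46301) = sqrt((-146238 - 8*(-2527/8)) - 46301) = sqrt((-146238 + 2527) - 46301) = sqrt(-143711 - 46301) = sqrt(-190012) = 2*I*sqrt(47503)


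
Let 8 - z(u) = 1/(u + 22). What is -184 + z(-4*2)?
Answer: -2465/14 ≈ -176.07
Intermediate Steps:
z(u) = 8 - 1/(22 + u) (z(u) = 8 - 1/(u + 22) = 8 - 1/(22 + u))
-184 + z(-4*2) = -184 + (175 + 8*(-4*2))/(22 - 4*2) = -184 + (175 + 8*(-8))/(22 - 8) = -184 + (175 - 64)/14 = -184 + (1/14)*111 = -184 + 111/14 = -2465/14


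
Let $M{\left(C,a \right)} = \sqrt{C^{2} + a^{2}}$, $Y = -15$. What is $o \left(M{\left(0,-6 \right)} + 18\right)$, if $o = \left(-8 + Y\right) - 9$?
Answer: $-768$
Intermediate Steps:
$o = -32$ ($o = \left(-8 - 15\right) - 9 = -23 - 9 = -32$)
$o \left(M{\left(0,-6 \right)} + 18\right) = - 32 \left(\sqrt{0^{2} + \left(-6\right)^{2}} + 18\right) = - 32 \left(\sqrt{0 + 36} + 18\right) = - 32 \left(\sqrt{36} + 18\right) = - 32 \left(6 + 18\right) = \left(-32\right) 24 = -768$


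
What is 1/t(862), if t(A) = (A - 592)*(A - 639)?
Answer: 1/60210 ≈ 1.6609e-5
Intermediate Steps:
t(A) = (-639 + A)*(-592 + A) (t(A) = (-592 + A)*(-639 + A) = (-639 + A)*(-592 + A))
1/t(862) = 1/(378288 + 862**2 - 1231*862) = 1/(378288 + 743044 - 1061122) = 1/60210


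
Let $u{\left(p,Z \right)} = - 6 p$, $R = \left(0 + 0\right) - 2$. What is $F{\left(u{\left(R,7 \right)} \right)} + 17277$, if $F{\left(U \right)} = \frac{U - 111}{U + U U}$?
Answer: $\frac{898371}{52} \approx 17276.0$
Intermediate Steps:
$R = -2$ ($R = 0 - 2 = -2$)
$F{\left(U \right)} = \frac{-111 + U}{U + U^{2}}$
$F{\left(u{\left(R,7 \right)} \right)} + 17277 = \frac{-111 - -12}{\left(-6\right) \left(-2\right) \left(1 - -12\right)} + 17277 = \frac{-111 + 12}{12 \left(1 + 12\right)} + 17277 = \frac{1}{12} \cdot \frac{1}{13} \left(-99\right) + 17277 = - \frac{33}{52} + 17277 = \frac{898371}{52}$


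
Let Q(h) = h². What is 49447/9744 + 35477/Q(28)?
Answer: 858157/17052 ≈ 50.326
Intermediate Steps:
49447/9744 + 35477/Q(28) = 49447/9744 + 35477/(28²) = 49447*(1/9744) + 35477/784 = 49447/9744 + 35477*(1/784) = 49447/9744 + 35477/784 = 858157/17052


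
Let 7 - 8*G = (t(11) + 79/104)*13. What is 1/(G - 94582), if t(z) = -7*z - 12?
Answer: -64/6044015 ≈ -1.0589e-5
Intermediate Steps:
t(z) = -12 - 7*z
G = 9233/64 (G = 7/8 - ((-12 - 7*11) + 79/104)*13/8 = 7/8 - ((-12 - 77) + 79*(1/104))*13/8 = 7/8 - (-89 + 79/104)*13/8 = 7/8 - (-9177)*13/832 = 7/8 - 1/8*(-9177/8) = 7/8 + 9177/64 = 9233/64 ≈ 144.27)
1/(G - 94582) = 1/(9233/64 - 94582) = 1/(-6044015/64) = -64/6044015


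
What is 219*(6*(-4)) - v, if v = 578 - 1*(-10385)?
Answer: -16219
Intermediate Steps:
v = 10963 (v = 578 + 10385 = 10963)
219*(6*(-4)) - v = 219*(6*(-4)) - 1*10963 = 219*(-24) - 10963 = -5256 - 10963 = -16219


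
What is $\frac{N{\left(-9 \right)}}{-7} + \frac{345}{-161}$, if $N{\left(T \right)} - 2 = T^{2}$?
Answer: $-14$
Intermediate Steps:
$N{\left(T \right)} = 2 + T^{2}$
$\frac{N{\left(-9 \right)}}{-7} + \frac{345}{-161} = \frac{2 + \left(-9\right)^{2}}{-7} + \frac{345}{-161} = \left(2 + 81\right) \left(- \frac{1}{7}\right) + 345 \left(- \frac{1}{161}\right) = 83 \left(- \frac{1}{7}\right) - \frac{15}{7} = - \frac{83}{7} - \frac{15}{7} = -14$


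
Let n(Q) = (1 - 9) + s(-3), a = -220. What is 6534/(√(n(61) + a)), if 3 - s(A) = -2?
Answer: -6534*I*√223/223 ≈ -437.55*I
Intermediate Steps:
s(A) = 5 (s(A) = 3 - 1*(-2) = 3 + 2 = 5)
n(Q) = -3 (n(Q) = (1 - 9) + 5 = -8 + 5 = -3)
6534/(√(n(61) + a)) = 6534/(√(-3 - 220)) = 6534/(√(-223)) = 6534/((I*√223)) = 6534*(-I*√223/223) = -6534*I*√223/223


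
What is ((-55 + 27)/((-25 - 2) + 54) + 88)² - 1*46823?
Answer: -28620863/729 ≈ -39260.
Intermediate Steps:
((-55 + 27)/((-25 - 2) + 54) + 88)² - 1*46823 = (-28/(-27 + 54) + 88)² - 46823 = (-28/27 + 88)² - 46823 = (2348/27)² - 46823 = 5513104/729 - 46823 = -28620863/729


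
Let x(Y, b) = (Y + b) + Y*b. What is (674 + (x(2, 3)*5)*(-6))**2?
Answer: 118336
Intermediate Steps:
x(Y, b) = Y + b + Y*b
(674 + (x(2, 3)*5)*(-6))**2 = (674 + ((2 + 3 + 2*3)*5)*(-6))**2 = (674 + ((2 + 3 + 6)*5)*(-6))**2 = (674 + (11*5)*(-6))**2 = (674 + 55*(-6))**2 = (674 - 330)**2 = 344**2 = 118336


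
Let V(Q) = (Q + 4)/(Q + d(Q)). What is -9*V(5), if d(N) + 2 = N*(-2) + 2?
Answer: 81/5 ≈ 16.200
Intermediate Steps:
d(N) = -2*N (d(N) = -2 + (N*(-2) + 2) = -2 + (-2*N + 2) = -2 + (2 - 2*N) = -2*N)
V(Q) = -(4 + Q)/Q (V(Q) = (Q + 4)/(Q - 2*Q) = (4 + Q)/((-Q)) = (4 + Q)*(-1/Q) = -(4 + Q)/Q)
-9*V(5) = -9*(-4 - 1*5)/5 = -9*(-4 - 5)/5 = -9*(-9)/5 = -9*(-9/5) = 81/5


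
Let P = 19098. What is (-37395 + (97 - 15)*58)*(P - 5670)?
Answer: -438276492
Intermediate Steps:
(-37395 + (97 - 15)*58)*(P - 5670) = (-37395 + (97 - 15)*58)*(19098 - 5670) = (-37395 + 82*58)*13428 = (-37395 + 4756)*13428 = -32639*13428 = -438276492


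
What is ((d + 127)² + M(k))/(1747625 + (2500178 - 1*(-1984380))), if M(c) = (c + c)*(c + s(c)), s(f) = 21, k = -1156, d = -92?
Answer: 2625345/6232183 ≈ 0.42126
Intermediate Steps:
M(c) = 2*c*(21 + c) (M(c) = (c + c)*(c + 21) = (2*c)*(21 + c) = 2*c*(21 + c))
((d + 127)² + M(k))/(1747625 + (2500178 - 1*(-1984380))) = ((-92 + 127)² + 2*(-1156)*(21 - 1156))/(1747625 + (2500178 - 1*(-1984380))) = (35² + 2*(-1156)*(-1135))/(1747625 + (2500178 + 1984380)) = (1225 + 2624120)/(1747625 + 4484558) = 2625345/6232183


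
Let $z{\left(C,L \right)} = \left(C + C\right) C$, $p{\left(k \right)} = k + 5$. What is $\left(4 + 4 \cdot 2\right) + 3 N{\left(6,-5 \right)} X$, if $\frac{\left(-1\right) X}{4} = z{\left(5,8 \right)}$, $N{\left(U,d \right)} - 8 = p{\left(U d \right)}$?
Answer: $10212$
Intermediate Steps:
$p{\left(k \right)} = 5 + k$
$N{\left(U,d \right)} = 13 + U d$ ($N{\left(U,d \right)} = 8 + \left(5 + U d\right) = 13 + U d$)
$z{\left(C,L \right)} = 2 C^{2}$ ($z{\left(C,L \right)} = 2 C C = 2 C^{2}$)
$X = -200$ ($X = - 4 \cdot 2 \cdot 5^{2} = - 4 \cdot 2 \cdot 25 = \left(-4\right) 50 = -200$)
$\left(4 + 4 \cdot 2\right) + 3 N{\left(6,-5 \right)} X = \left(4 + 4 \cdot 2\right) + 3 \left(13 + 6 \left(-5\right)\right) \left(-200\right) = \left(4 + 8\right) + 3 \left(13 - 30\right) \left(-200\right) = 12 + 3 \left(-17\right) \left(-200\right) = 12 - -10200 = 12 + 10200 = 10212$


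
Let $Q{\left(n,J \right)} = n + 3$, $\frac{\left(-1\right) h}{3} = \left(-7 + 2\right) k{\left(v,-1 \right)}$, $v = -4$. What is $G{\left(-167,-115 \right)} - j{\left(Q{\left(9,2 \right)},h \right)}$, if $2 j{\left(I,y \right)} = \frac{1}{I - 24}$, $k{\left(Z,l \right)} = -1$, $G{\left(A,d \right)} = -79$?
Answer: $- \frac{1895}{24} \approx -78.958$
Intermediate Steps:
$h = -15$ ($h = - 3 \left(-7 + 2\right) \left(-1\right) = - 3 \left(\left(-5\right) \left(-1\right)\right) = \left(-3\right) 5 = -15$)
$Q{\left(n,J \right)} = 3 + n$
$j{\left(I,y \right)} = \frac{1}{2 \left(-24 + I\right)}$ ($j{\left(I,y \right)} = \frac{1}{2 \left(I - 24\right)} = \frac{1}{2 \left(-24 + I\right)}$)
$G{\left(-167,-115 \right)} - j{\left(Q{\left(9,2 \right)},h \right)} = -79 - \frac{1}{2 \left(-24 + \left(3 + 9\right)\right)} = -79 - \frac{1}{2 \left(-24 + 12\right)} = -79 - \frac{1}{2 \left(-12\right)} = -79 - \frac{1}{2} \left(- \frac{1}{12}\right) = -79 - - \frac{1}{24} = -79 + \frac{1}{24} = - \frac{1895}{24}$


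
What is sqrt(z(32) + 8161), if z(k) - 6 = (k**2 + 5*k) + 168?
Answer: sqrt(9519) ≈ 97.565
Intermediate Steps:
z(k) = 174 + k**2 + 5*k (z(k) = 6 + ((k**2 + 5*k) + 168) = 6 + (168 + k**2 + 5*k) = 174 + k**2 + 5*k)
sqrt(z(32) + 8161) = sqrt((174 + 32**2 + 5*32) + 8161) = sqrt((174 + 1024 + 160) + 8161) = sqrt(1358 + 8161) = sqrt(9519)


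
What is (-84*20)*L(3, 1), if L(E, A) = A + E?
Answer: -6720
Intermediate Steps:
(-84*20)*L(3, 1) = (-84*20)*(1 + 3) = -1680*4 = -6720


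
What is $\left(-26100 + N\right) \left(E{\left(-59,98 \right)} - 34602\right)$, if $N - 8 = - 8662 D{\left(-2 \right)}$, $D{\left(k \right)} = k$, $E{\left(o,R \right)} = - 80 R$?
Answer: $372131456$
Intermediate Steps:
$N = 17332$ ($N = 8 - -17324 = 8 + 17324 = 17332$)
$\left(-26100 + N\right) \left(E{\left(-59,98 \right)} - 34602\right) = \left(-26100 + 17332\right) \left(\left(-80\right) 98 - 34602\right) = - 8768 \left(-7840 - 34602\right) = \left(-8768\right) \left(-42442\right) = 372131456$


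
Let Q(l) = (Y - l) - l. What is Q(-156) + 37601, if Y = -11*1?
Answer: 37902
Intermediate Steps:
Y = -11
Q(l) = -11 - 2*l (Q(l) = (-11 - l) - l = -11 - 2*l)
Q(-156) + 37601 = (-11 - 2*(-156)) + 37601 = (-11 + 312) + 37601 = 301 + 37601 = 37902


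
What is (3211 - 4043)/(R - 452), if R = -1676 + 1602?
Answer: 416/263 ≈ 1.5817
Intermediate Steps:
R = -74
(3211 - 4043)/(R - 452) = (3211 - 4043)/(-74 - 452) = -832/(-526) = -832*(-1/526) = 416/263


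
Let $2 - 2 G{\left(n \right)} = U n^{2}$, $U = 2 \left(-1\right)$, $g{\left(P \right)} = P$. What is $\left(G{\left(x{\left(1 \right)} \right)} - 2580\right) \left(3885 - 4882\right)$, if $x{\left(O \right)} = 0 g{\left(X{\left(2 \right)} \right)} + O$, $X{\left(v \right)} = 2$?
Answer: $2570266$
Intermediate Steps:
$U = -2$
$x{\left(O \right)} = O$ ($x{\left(O \right)} = 0 \cdot 2 + O = 0 + O = O$)
$G{\left(n \right)} = 1 + n^{2}$ ($G{\left(n \right)} = 1 - \frac{\left(-2\right) n^{2}}{2} = 1 + n^{2}$)
$\left(G{\left(x{\left(1 \right)} \right)} - 2580\right) \left(3885 - 4882\right) = \left(\left(1 + 1^{2}\right) - 2580\right) \left(3885 - 4882\right) = \left(\left(1 + 1\right) - 2580\right) \left(-997\right) = \left(2 - 2580\right) \left(-997\right) = \left(-2578\right) \left(-997\right) = 2570266$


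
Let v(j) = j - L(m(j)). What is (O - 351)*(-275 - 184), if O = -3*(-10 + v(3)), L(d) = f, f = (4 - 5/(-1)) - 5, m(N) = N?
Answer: 145962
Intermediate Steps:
f = 4 (f = (4 - 5*(-1)) - 5 = (4 + 5) - 5 = 9 - 5 = 4)
L(d) = 4
v(j) = -4 + j (v(j) = j - 1*4 = j - 4 = -4 + j)
O = 33 (O = -3*(-10 + (-4 + 3)) = -3*(-10 - 1) = -3*(-11) = 33)
(O - 351)*(-275 - 184) = (33 - 351)*(-275 - 184) = -318*(-459) = 145962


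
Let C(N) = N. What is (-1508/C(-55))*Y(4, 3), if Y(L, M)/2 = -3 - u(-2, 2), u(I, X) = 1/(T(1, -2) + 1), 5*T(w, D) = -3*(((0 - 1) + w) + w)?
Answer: -1508/5 ≈ -301.60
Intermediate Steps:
T(w, D) = 3/5 - 6*w/5 (T(w, D) = (-3*(((0 - 1) + w) + w))/5 = (-3*((-1 + w) + w))/5 = (-3*(-1 + 2*w))/5 = (3 - 6*w)/5 = 3/5 - 6*w/5)
u(I, X) = 5/2 (u(I, X) = 1/((3/5 - 6/5*1) + 1) = 1/((3/5 - 6/5) + 1) = 1/(-3/5 + 1) = 1/(2/5) = 5/2)
Y(L, M) = -11 (Y(L, M) = 2*(-3 - 1*5/2) = 2*(-3 - 5/2) = 2*(-11/2) = -11)
(-1508/C(-55))*Y(4, 3) = -1508/(-55)*(-11) = -1508*(-1/55)*(-11) = (1508/55)*(-11) = -1508/5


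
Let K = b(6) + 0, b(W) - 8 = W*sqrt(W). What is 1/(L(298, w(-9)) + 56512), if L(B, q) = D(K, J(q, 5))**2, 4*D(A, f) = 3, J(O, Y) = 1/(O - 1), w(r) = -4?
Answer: 16/904201 ≈ 1.7695e-5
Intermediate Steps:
b(W) = 8 + W**(3/2) (b(W) = 8 + W*sqrt(W) = 8 + W**(3/2))
J(O, Y) = 1/(-1 + O)
K = 8 + 6*sqrt(6) (K = (8 + 6**(3/2)) + 0 = (8 + 6*sqrt(6)) + 0 = 8 + 6*sqrt(6) ≈ 22.697)
D(A, f) = 3/4 (D(A, f) = (1/4)*3 = 3/4)
L(B, q) = 9/16 (L(B, q) = (3/4)**2 = 9/16)
1/(L(298, w(-9)) + 56512) = 1/(9/16 + 56512) = 1/(904201/16) = 16/904201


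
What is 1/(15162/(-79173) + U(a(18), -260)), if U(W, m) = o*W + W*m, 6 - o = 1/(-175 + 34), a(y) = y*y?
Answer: -65283/5372392258 ≈ -1.2152e-5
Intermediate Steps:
a(y) = y**2
o = 847/141 (o = 6 - 1/(-175 + 34) = 6 - 1/(-141) = 6 - 1*(-1/141) = 6 + 1/141 = 847/141 ≈ 6.0071)
U(W, m) = 847*W/141 + W*m
1/(15162/(-79173) + U(a(18), -260)) = 1/(15162/(-79173) + (1/141)*18**2*(847 + 141*(-260))) = 1/(15162*(-1/79173) + (1/141)*324*(847 - 36660)) = 1/(-266/1389 + (1/141)*324*(-35813)) = 1/(-266/1389 - 3867804/47) = 1/(-5372392258/65283) = -65283/5372392258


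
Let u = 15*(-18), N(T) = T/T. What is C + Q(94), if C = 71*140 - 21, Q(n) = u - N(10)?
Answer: 9648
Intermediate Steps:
N(T) = 1
u = -270
Q(n) = -271 (Q(n) = -270 - 1*1 = -270 - 1 = -271)
C = 9919 (C = 9940 - 21 = 9919)
C + Q(94) = 9919 - 271 = 9648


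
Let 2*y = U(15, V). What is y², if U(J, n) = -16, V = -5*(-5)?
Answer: 64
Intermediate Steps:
V = 25
y = -8 (y = (½)*(-16) = -8)
y² = (-8)² = 64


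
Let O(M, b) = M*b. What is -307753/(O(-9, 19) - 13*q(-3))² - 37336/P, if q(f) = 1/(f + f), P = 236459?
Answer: -2658067844356/242646895571 ≈ -10.954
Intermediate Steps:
q(f) = 1/(2*f)
-307753/(O(-9, 19) - 13*q(-3))² - 37336/P = -307753/(-9*19 - 13/(2*(-3)))² - 37336/236459 = -307753/(-171 - 13*(-1)/(2*3))² - 37336*1/236459 = -307753/(-171 - 13*(-⅙))² - 37336/236459 = -307753/(-171 + 13/6)² - 37336/236459 = -307753/((-1013/6)²) - 37336/236459 = -307753/1026169/36 - 37336/236459 = -307753*36/1026169 - 37336/236459 = -11079108/1026169 - 37336/236459 = -2658067844356/242646895571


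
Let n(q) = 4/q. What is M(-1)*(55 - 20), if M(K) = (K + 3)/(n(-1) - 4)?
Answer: -35/4 ≈ -8.7500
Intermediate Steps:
M(K) = -3/8 - K/8 (M(K) = (K + 3)/(4/(-1) - 4) = (3 + K)/(4*(-1) - 4) = (3 + K)/(-4 - 4) = (3 + K)/(-8) = (3 + K)*(-⅛) = -3/8 - K/8)
M(-1)*(55 - 20) = (-3/8 - ⅛*(-1))*(55 - 20) = (-3/8 + ⅛)*35 = -¼*35 = -35/4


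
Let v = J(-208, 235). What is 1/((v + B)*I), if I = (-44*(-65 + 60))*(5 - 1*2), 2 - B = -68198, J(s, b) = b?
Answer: 1/45167100 ≈ 2.2140e-8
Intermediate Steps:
v = 235
B = 68200 (B = 2 - 1*(-68198) = 2 + 68198 = 68200)
I = 660 (I = (-44*(-5))*(5 - 2) = 220*3 = 660)
1/((v + B)*I) = 1/((235 + 68200)*660) = (1/660)/68435 = (1/68435)*(1/660) = 1/45167100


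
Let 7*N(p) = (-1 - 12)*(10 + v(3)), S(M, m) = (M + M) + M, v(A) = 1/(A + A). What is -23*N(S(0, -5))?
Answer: 18239/42 ≈ 434.26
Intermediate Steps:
v(A) = 1/(2*A)
S(M, m) = 3*M (S(M, m) = 2*M + M = 3*M)
N(p) = -793/42 (N(p) = ((-1 - 12)*(10 + (1/2)/3))/7 = (-13*(10 + (1/2)*(1/3)))/7 = (-13*(10 + 1/6))/7 = (-13*61/6)/7 = (1/7)*(-793/6) = -793/42)
-23*N(S(0, -5)) = -23*(-793/42) = 18239/42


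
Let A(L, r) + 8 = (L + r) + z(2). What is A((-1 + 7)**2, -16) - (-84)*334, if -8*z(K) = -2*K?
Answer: 56137/2 ≈ 28069.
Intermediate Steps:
z(K) = K/4 (z(K) = -(-1)*K/4 = K/4)
A(L, r) = -15/2 + L + r (A(L, r) = -8 + ((L + r) + (1/4)*2) = -8 + ((L + r) + 1/2) = -8 + (1/2 + L + r) = -15/2 + L + r)
A((-1 + 7)**2, -16) - (-84)*334 = (-15/2 + (-1 + 7)**2 - 16) - (-84)*334 = (-15/2 + 6**2 - 16) - 1*(-28056) = (-15/2 + 36 - 16) + 28056 = 25/2 + 28056 = 56137/2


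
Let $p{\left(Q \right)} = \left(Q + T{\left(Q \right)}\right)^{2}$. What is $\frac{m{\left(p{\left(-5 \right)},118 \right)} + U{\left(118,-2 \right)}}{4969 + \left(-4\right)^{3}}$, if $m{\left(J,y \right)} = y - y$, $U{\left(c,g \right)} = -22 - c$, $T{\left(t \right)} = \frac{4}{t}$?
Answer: $- \frac{28}{981} \approx -0.028542$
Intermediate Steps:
$p{\left(Q \right)} = \left(Q + \frac{4}{Q}\right)^{2}$
$m{\left(J,y \right)} = 0$
$\frac{m{\left(p{\left(-5 \right)},118 \right)} + U{\left(118,-2 \right)}}{4969 + \left(-4\right)^{3}} = \frac{0 - 140}{4969 + \left(-4\right)^{3}} = \frac{0 - 140}{4969 - 64} = \frac{0 - 140}{4905} = \left(-140\right) \frac{1}{4905} = - \frac{28}{981}$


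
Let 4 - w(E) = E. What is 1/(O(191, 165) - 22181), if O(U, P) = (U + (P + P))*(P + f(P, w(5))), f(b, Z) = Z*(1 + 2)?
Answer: 1/62221 ≈ 1.6072e-5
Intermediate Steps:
w(E) = 4 - E
f(b, Z) = 3*Z (f(b, Z) = Z*3 = 3*Z)
O(U, P) = (-3 + P)*(U + 2*P) (O(U, P) = (U + (P + P))*(P + 3*(4 - 1*5)) = (U + 2*P)*(P + 3*(4 - 5)) = (U + 2*P)*(P + 3*(-1)) = (U + 2*P)*(P - 3) = (U + 2*P)*(-3 + P) = (-3 + P)*(U + 2*P))
1/(O(191, 165) - 22181) = 1/((-6*165 - 3*191 + 2*165**2 + 165*191) - 22181) = 1/((-990 - 573 + 2*27225 + 31515) - 22181) = 1/((-990 - 573 + 54450 + 31515) - 22181) = 1/(84402 - 22181) = 1/62221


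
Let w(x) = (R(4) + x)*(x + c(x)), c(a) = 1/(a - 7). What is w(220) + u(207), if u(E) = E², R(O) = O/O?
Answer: 19483118/213 ≈ 91470.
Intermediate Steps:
R(O) = 1
c(a) = 1/(-7 + a)
w(x) = (1 + x)*(x + 1/(-7 + x))
w(220) + u(207) = (1 + 220 + 220*(1 + 220)*(-7 + 220))/(-7 + 220) + 207² = (1 + 220 + 220*221*213)/213 + 42849 = (1 + 220 + 10356060)/213 + 42849 = (1/213)*10356281 + 42849 = 10356281/213 + 42849 = 19483118/213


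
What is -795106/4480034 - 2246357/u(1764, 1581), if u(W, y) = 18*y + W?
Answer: -387991747295/5207522598 ≈ -74.506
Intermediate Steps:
u(W, y) = W + 18*y
-795106/4480034 - 2246357/u(1764, 1581) = -795106/4480034 - 2246357/(1764 + 18*1581) = -795106*1/4480034 - 2246357/(1764 + 28458) = -30581/172309 - 2246357/30222 = -387991747295/5207522598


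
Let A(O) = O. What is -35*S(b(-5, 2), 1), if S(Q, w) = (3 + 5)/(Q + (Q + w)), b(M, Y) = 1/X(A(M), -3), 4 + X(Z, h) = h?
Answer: -392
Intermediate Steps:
X(Z, h) = -4 + h
b(M, Y) = -⅐ (b(M, Y) = 1/(-4 - 3) = 1/(-7) = -⅐)
S(Q, w) = 8/(w + 2*Q)
-35*S(b(-5, 2), 1) = -280/(1 + 2*(-⅐)) = -280/(1 - 2/7) = -280/5/7 = -280*7/5 = -35*56/5 = -392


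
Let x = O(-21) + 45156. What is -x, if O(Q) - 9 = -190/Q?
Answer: -948655/21 ≈ -45174.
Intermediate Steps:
O(Q) = 9 - 190/Q
x = 948655/21 (x = (9 - 190/(-21)) + 45156 = (9 - 190*(-1/21)) + 45156 = (9 + 190/21) + 45156 = 379/21 + 45156 = 948655/21 ≈ 45174.)
-x = -1*948655/21 = -948655/21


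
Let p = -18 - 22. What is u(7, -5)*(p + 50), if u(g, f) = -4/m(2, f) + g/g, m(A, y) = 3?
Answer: -10/3 ≈ -3.3333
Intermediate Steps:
p = -40
u(g, f) = -⅓ (u(g, f) = -4/3 + g/g = -4*⅓ + 1 = -4/3 + 1 = -⅓)
u(7, -5)*(p + 50) = -(-40 + 50)/3 = -⅓*10 = -10/3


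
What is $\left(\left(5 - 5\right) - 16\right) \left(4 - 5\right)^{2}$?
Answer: $-16$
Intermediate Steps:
$\left(\left(5 - 5\right) - 16\right) \left(4 - 5\right)^{2} = \left(\left(5 - 5\right) - 16\right) \left(-1\right)^{2} = \left(0 - 16\right) 1 = \left(-16\right) 1 = -16$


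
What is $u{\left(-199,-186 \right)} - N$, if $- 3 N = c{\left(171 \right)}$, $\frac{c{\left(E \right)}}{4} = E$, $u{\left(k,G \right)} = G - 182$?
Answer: $-140$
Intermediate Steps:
$u{\left(k,G \right)} = -182 + G$
$c{\left(E \right)} = 4 E$
$N = -228$ ($N = - \frac{4 \cdot 171}{3} = \left(- \frac{1}{3}\right) 684 = -228$)
$u{\left(-199,-186 \right)} - N = \left(-182 - 186\right) - -228 = -368 + 228 = -140$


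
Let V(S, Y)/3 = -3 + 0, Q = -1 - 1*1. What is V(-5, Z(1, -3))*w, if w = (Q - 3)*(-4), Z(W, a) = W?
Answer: -180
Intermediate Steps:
Q = -2 (Q = -1 - 1 = -2)
V(S, Y) = -9 (V(S, Y) = 3*(-3 + 0) = 3*(-3) = -9)
w = 20 (w = (-2 - 3)*(-4) = -5*(-4) = 20)
V(-5, Z(1, -3))*w = -9*20 = -180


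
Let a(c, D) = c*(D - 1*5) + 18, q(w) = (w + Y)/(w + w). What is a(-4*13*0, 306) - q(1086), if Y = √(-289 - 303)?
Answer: 35/2 - I*√37/543 ≈ 17.5 - 0.011202*I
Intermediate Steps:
Y = 4*I*√37 (Y = √(-592) = 4*I*√37 ≈ 24.331*I)
q(w) = (w + 4*I*√37)/(2*w) (q(w) = (w + 4*I*√37)/(w + w) = (w + 4*I*√37)/((2*w)) = (w + 4*I*√37)*(1/(2*w)) = (w + 4*I*√37)/(2*w))
a(c, D) = 18 + c*(-5 + D) (a(c, D) = c*(D - 5) + 18 = c*(-5 + D) + 18 = 18 + c*(-5 + D))
a(-4*13*0, 306) - q(1086) = (18 - 5*(-4*13)*0 + 306*(-4*13*0)) - (1086 + 4*I*√37)/(2*1086) = (18 - (-260)*0 + 306*(-52*0)) - (1086 + 4*I*√37)/(2*1086) = (18 - 5*0 + 306*0) - (½ + I*√37/543) = (18 + 0 + 0) + (-½ - I*√37/543) = 18 + (-½ - I*√37/543) = 35/2 - I*√37/543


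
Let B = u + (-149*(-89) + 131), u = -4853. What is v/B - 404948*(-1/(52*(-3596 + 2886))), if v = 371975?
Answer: 2568866507/78814970 ≈ 32.594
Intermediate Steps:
B = 8539 (B = -4853 + (-149*(-89) + 131) = -4853 + (13261 + 131) = -4853 + 13392 = 8539)
v/B - 404948*(-1/(52*(-3596 + 2886))) = 371975/8539 - 404948*(-1/(52*(-3596 + 2886))) = 371975*(1/8539) - 404948/((-710*(-52))) = 371975/8539 - 404948/36920 = 371975/8539 - 404948*1/36920 = 371975/8539 - 101237/9230 = 2568866507/78814970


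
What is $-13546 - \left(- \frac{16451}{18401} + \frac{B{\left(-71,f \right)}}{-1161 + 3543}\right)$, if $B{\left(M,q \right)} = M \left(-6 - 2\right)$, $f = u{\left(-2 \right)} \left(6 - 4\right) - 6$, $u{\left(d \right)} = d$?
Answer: $- \frac{296854228429}{21915591} \approx -13545.0$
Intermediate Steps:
$f = -10$ ($f = - 2 \left(6 - 4\right) - 6 = \left(-2\right) 2 - 6 = -4 - 6 = -10$)
$B{\left(M,q \right)} = - 8 M$ ($B{\left(M,q \right)} = M \left(-8\right) = - 8 M$)
$-13546 - \left(- \frac{16451}{18401} + \frac{B{\left(-71,f \right)}}{-1161 + 3543}\right) = -13546 - \left(- \frac{16451}{18401} + \frac{\left(-8\right) \left(-71\right)}{-1161 + 3543}\right) = -13546 - \left(\left(-16451\right) \frac{1}{18401} + \frac{568}{2382}\right) = -13546 - \left(- \frac{16451}{18401} + 568 \cdot \frac{1}{2382}\right) = -13546 - \left(- \frac{16451}{18401} + \frac{284}{1191}\right) = -13546 - - \frac{14367257}{21915591} = -13546 + \frac{14367257}{21915591} = - \frac{296854228429}{21915591}$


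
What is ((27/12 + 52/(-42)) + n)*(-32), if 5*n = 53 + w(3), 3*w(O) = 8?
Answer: -40808/105 ≈ -388.65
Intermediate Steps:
w(O) = 8/3 (w(O) = (1/3)*8 = 8/3)
n = 167/15 (n = (53 + 8/3)/5 = (1/5)*(167/3) = 167/15 ≈ 11.133)
((27/12 + 52/(-42)) + n)*(-32) = ((27/12 + 52/(-42)) + 167/15)*(-32) = ((27*(1/12) + 52*(-1/42)) + 167/15)*(-32) = ((9/4 - 26/21) + 167/15)*(-32) = (85/84 + 167/15)*(-32) = (5101/420)*(-32) = -40808/105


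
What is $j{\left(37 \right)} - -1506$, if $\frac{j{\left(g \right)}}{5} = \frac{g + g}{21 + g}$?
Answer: $\frac{43859}{29} \approx 1512.4$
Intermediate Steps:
$j{\left(g \right)} = \frac{10 g}{21 + g}$ ($j{\left(g \right)} = 5 \frac{g + g}{21 + g} = 5 \frac{2 g}{21 + g} = \frac{10 g}{21 + g}$)
$j{\left(37 \right)} - -1506 = 10 \cdot 37 \frac{1}{21 + 37} - -1506 = 10 \cdot 37 \cdot \frac{1}{58} + 1506 = \frac{185}{29} + 1506 = \frac{43859}{29}$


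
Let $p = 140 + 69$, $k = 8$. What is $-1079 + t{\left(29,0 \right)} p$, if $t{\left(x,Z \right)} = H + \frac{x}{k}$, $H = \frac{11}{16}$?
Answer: $- \frac{2843}{16} \approx -177.69$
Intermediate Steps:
$p = 209$
$H = \frac{11}{16}$ ($H = 11 \cdot \frac{1}{16} = \frac{11}{16} \approx 0.6875$)
$t{\left(x,Z \right)} = \frac{11}{16} + \frac{x}{8}$
$-1079 + t{\left(29,0 \right)} p = -1079 + \left(\frac{11}{16} + \frac{1}{8} \cdot 29\right) 209 = -1079 + \left(\frac{11}{16} + \frac{29}{8}\right) 209 = -1079 + \frac{69}{16} \cdot 209 = -1079 + \frac{14421}{16} = - \frac{2843}{16}$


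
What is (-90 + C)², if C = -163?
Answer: 64009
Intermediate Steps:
(-90 + C)² = (-90 - 163)² = (-253)² = 64009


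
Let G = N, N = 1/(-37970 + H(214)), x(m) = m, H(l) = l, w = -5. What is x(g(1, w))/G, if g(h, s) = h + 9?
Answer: -377560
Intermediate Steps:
g(h, s) = 9 + h
N = -1/37756 (N = 1/(-37970 + 214) = 1/(-37756) = -1/37756 ≈ -2.6486e-5)
G = -1/37756 ≈ -2.6486e-5
x(g(1, w))/G = (9 + 1)/(-1/37756) = 10*(-37756) = -377560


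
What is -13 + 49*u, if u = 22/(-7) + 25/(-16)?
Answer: -3897/16 ≈ -243.56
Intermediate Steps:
u = -527/112 (u = 22*(-1/7) + 25*(-1/16) = -22/7 - 25/16 = -527/112 ≈ -4.7054)
-13 + 49*u = -13 + 49*(-527/112) = -13 - 3689/16 = -3897/16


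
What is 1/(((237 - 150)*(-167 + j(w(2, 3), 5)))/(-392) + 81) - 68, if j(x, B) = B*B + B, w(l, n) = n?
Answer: -2969236/43671 ≈ -67.991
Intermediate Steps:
j(x, B) = B + B**2 (j(x, B) = B**2 + B = B + B**2)
1/(((237 - 150)*(-167 + j(w(2, 3), 5)))/(-392) + 81) - 68 = 1/(((237 - 150)*(-167 + 5*(1 + 5)))/(-392) + 81) - 68 = 1/((87*(-167 + 5*6))*(-1/392) + 81) - 68 = 1/((87*(-167 + 30))*(-1/392) + 81) - 68 = 1/((87*(-137))*(-1/392) + 81) - 68 = 1/(-11919*(-1/392) + 81) - 68 = 1/(11919/392 + 81) - 68 = 1/(43671/392) - 68 = 392/43671 - 68 = -2969236/43671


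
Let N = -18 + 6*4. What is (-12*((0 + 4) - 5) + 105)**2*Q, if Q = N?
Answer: 82134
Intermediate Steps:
N = 6 (N = -18 + 24 = 6)
Q = 6
(-12*((0 + 4) - 5) + 105)**2*Q = (-12*((0 + 4) - 5) + 105)**2*6 = (-12*(4 - 5) + 105)**2*6 = (-12*(-1) + 105)**2*6 = (12 + 105)**2*6 = 117**2*6 = 13689*6 = 82134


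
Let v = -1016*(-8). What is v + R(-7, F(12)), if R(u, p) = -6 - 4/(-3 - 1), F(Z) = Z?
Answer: 8123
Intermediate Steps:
R(u, p) = -5 (R(u, p) = -6 - 4/(-4) = -6 - 1/4*(-4) = -6 + 1 = -5)
v = 8128
v + R(-7, F(12)) = 8128 - 5 = 8123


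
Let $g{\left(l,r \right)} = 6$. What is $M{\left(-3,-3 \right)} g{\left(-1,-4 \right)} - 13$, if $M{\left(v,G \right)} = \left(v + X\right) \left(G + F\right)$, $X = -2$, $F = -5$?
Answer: $227$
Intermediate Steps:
$M{\left(v,G \right)} = \left(-5 + G\right) \left(-2 + v\right)$ ($M{\left(v,G \right)} = \left(v - 2\right) \left(G - 5\right) = \left(-2 + v\right) \left(-5 + G\right) = \left(-5 + G\right) \left(-2 + v\right)$)
$M{\left(-3,-3 \right)} g{\left(-1,-4 \right)} - 13 = \left(10 - -15 - -6 - -9\right) 6 - 13 = \left(10 + 15 + 6 + 9\right) 6 - 13 = 40 \cdot 6 - 13 = 240 - 13 = 227$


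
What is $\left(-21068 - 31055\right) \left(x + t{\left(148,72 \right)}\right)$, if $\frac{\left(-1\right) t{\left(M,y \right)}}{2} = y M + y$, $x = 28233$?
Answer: $-353237571$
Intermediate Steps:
$t{\left(M,y \right)} = - 2 y - 2 M y$ ($t{\left(M,y \right)} = - 2 \left(y M + y\right) = - 2 \left(M y + y\right) = - 2 \left(y + M y\right) = - 2 y - 2 M y$)
$\left(-21068 - 31055\right) \left(x + t{\left(148,72 \right)}\right) = \left(-21068 - 31055\right) \left(28233 - 144 \left(1 + 148\right)\right) = - 52123 \left(28233 - 144 \cdot 149\right) = - 52123 \left(28233 - 21456\right) = \left(-52123\right) 6777 = -353237571$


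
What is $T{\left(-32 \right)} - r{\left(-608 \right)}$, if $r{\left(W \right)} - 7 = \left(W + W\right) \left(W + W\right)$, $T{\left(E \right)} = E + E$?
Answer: $-1478727$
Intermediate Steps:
$T{\left(E \right)} = 2 E$
$r{\left(W \right)} = 7 + 4 W^{2}$ ($r{\left(W \right)} = 7 + \left(W + W\right) \left(W + W\right) = 7 + 2 W 2 W = 7 + 4 W^{2}$)
$T{\left(-32 \right)} - r{\left(-608 \right)} = 2 \left(-32\right) - \left(7 + 4 \left(-608\right)^{2}\right) = -64 - \left(7 + 4 \cdot 369664\right) = -64 - \left(7 + 1478656\right) = -64 - 1478663 = -1478727$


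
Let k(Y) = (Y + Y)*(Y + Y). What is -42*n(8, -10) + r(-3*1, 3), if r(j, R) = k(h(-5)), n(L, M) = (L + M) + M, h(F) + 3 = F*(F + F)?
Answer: 9340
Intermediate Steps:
h(F) = -3 + 2*F² (h(F) = -3 + F*(F + F) = -3 + F*(2*F) = -3 + 2*F²)
k(Y) = 4*Y² (k(Y) = (2*Y)*(2*Y) = 4*Y²)
n(L, M) = L + 2*M
r(j, R) = 8836 (r(j, R) = 4*(-3 + 2*(-5)²)² = 4*(-3 + 2*25)² = 4*(-3 + 50)² = 4*47² = 4*2209 = 8836)
-42*n(8, -10) + r(-3*1, 3) = -42*(8 + 2*(-10)) + 8836 = -42*(8 - 20) + 8836 = -42*(-12) + 8836 = 504 + 8836 = 9340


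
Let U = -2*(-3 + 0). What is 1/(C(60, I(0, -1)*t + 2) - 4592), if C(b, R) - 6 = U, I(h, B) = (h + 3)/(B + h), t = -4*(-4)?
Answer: -1/4580 ≈ -0.00021834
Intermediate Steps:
t = 16
I(h, B) = (3 + h)/(B + h)
U = 6 (U = -2*(-3) = 6)
C(b, R) = 12 (C(b, R) = 6 + 6 = 12)
1/(C(60, I(0, -1)*t + 2) - 4592) = 1/(12 - 4592) = 1/(-4580) = -1/4580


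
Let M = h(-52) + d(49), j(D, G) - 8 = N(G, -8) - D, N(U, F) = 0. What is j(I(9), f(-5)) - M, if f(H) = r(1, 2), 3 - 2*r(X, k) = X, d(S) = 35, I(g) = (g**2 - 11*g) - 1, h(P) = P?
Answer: 44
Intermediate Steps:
I(g) = -1 + g**2 - 11*g
r(X, k) = 3/2 - X/2
f(H) = 1 (f(H) = 3/2 - 1/2*1 = 3/2 - 1/2 = 1)
j(D, G) = 8 - D (j(D, G) = 8 + (0 - D) = 8 - D)
M = -17 (M = -52 + 35 = -17)
j(I(9), f(-5)) - M = (8 - (-1 + 9**2 - 11*9)) - 1*(-17) = (8 - (-1 + 81 - 99)) + 17 = (8 - 1*(-19)) + 17 = (8 + 19) + 17 = 27 + 17 = 44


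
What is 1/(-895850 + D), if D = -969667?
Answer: -1/1865517 ≈ -5.3604e-7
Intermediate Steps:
1/(-895850 + D) = 1/(-895850 - 969667) = 1/(-1865517) = -1/1865517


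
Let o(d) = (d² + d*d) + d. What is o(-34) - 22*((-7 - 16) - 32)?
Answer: 3488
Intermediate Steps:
o(d) = d + 2*d² (o(d) = (d² + d²) + d = 2*d² + d = d + 2*d²)
o(-34) - 22*((-7 - 16) - 32) = -34*(1 + 2*(-34)) - 22*((-7 - 16) - 32) = -34*(1 - 68) - 22*(-23 - 32) = -34*(-67) - 22*(-55) = 2278 - 1*(-1210) = 2278 + 1210 = 3488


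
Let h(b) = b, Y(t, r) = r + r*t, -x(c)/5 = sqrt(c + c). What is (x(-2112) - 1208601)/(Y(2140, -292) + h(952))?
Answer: 1208601/624220 + 2*I*sqrt(66)/31211 ≈ 1.9362 + 0.00052059*I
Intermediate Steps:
x(c) = -5*sqrt(2)*sqrt(c) (x(c) = -5*sqrt(c + c) = -5*sqrt(2)*sqrt(c))
(x(-2112) - 1208601)/(Y(2140, -292) + h(952)) = (-5*sqrt(2)*sqrt(-2112) - 1208601)/(-292*(1 + 2140) + 952) = (-5*sqrt(2)*8*I*sqrt(33) - 1208601)/(-292*2141 + 952) = (-40*I*sqrt(66) - 1208601)/(-625172 + 952) = (-1208601 - 40*I*sqrt(66))/(-624220) = (-1208601 - 40*I*sqrt(66))*(-1/624220) = 1208601/624220 + 2*I*sqrt(66)/31211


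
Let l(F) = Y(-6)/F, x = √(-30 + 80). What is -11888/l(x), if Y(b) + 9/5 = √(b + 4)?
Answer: 2674800*√2/131 + 2972000*I/131 ≈ 28876.0 + 22687.0*I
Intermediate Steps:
Y(b) = -9/5 + √(4 + b) (Y(b) = -9/5 + √(b + 4) = -9/5 + √(4 + b))
x = 5*√2 (x = √50 = 5*√2 ≈ 7.0711)
l(F) = (-9/5 + I*√2)/F (l(F) = (-9/5 + √(4 - 6))/F = (-9/5 + √(-2))/F = (-9/5 + I*√2)/F)
-11888/l(x) = -11888*5*√2/(-9/5 + I*√2) = -59440*√2/(-9/5 + I*√2)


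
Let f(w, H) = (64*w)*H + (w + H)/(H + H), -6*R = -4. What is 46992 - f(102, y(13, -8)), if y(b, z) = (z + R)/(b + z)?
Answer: 3113037/55 ≈ 56601.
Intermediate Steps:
R = ⅔ (R = -⅙*(-4) = ⅔ ≈ 0.66667)
y(b, z) = (⅔ + z)/(b + z) (y(b, z) = (z + ⅔)/(b + z) = (⅔ + z)/(b + z))
f(w, H) = (H + w)/(2*H) + 64*H*w (f(w, H) = 64*H*w + (H + w)/((2*H)) = 64*H*w + (H + w)*(1/(2*H)) = 64*H*w + (H + w)/(2*H) = (H + w)/(2*H) + 64*H*w)
46992 - f(102, y(13, -8)) = 46992 - (102 + ((⅔ - 8)/(13 - 8))*(1 + 128*((⅔ - 8)/(13 - 8))*102))/(2*((⅔ - 8)/(13 - 8))) = 46992 - (102 + (-22/3/5)*(1 + 128*(-22/3/5)*102))/(2*(-22/3/5)) = 46992 - (102 + ((⅕)*(-22/3))*(1 + 128*((⅕)*(-22/3))*102))/(2*((⅕)*(-22/3))) = 46992 - (102 - 22*(1 + 128*(-22/15)*102)/15)/(2*(-22/15)) = 46992 - (-15)*(102 - 22*(1 - 95744/5)/15)/(2*22) = 46992 - (-15)*(102 - 22/15*(-95739/5))/(2*22) = 46992 - (-15)*(102 + 702086/25)/(2*22) = 46992 - (-15)*704636/(2*22*25) = 46992 - 1*(-528477/55) = 46992 + 528477/55 = 3113037/55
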